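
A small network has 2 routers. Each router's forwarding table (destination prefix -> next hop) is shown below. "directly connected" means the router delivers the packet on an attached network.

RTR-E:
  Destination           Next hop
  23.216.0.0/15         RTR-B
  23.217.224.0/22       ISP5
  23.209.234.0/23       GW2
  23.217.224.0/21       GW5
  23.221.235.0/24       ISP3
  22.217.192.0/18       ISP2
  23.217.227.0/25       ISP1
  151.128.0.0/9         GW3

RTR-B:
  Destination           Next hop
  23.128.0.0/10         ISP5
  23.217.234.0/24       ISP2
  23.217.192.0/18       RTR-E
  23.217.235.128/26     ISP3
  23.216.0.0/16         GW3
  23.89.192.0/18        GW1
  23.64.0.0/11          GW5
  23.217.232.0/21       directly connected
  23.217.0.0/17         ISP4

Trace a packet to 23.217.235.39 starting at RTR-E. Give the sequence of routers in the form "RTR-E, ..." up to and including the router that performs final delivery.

At RTR-E: longest match for 23.217.235.39 is 23.216.0.0/15 -> RTR-B
At RTR-B: longest match for 23.217.235.39 is 23.217.232.0/21 -> directly connected

RTR-E, RTR-B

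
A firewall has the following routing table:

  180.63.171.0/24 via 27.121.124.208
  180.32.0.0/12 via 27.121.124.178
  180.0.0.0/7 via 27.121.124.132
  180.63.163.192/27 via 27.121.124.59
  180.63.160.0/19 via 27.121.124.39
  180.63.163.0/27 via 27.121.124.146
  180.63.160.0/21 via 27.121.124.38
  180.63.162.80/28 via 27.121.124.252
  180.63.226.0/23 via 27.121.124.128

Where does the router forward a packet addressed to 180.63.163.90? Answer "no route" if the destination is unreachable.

27.121.124.38

Routes whose prefix contains 180.63.163.90:
  180.0.0.0/7 (180.0.0.0 - 181.255.255.255) -> 27.121.124.132
  180.63.160.0/19 (180.63.160.0 - 180.63.191.255) -> 27.121.124.39
  180.63.160.0/21 (180.63.160.0 - 180.63.167.255) -> 27.121.124.38
More-specific entries that do NOT match:
  180.63.162.80/28 (180.63.162.80 - 180.63.162.95) does not contain 180.63.163.90
  180.63.163.192/27 (180.63.163.192 - 180.63.163.223) does not contain 180.63.163.90
  180.63.163.0/27 (180.63.163.0 - 180.63.163.31) does not contain 180.63.163.90
  180.63.171.0/24 (180.63.171.0 - 180.63.171.255) does not contain 180.63.163.90
  180.63.226.0/23 (180.63.226.0 - 180.63.227.255) does not contain 180.63.163.90
Longest matching prefix is /21 -> next hop 27.121.124.38.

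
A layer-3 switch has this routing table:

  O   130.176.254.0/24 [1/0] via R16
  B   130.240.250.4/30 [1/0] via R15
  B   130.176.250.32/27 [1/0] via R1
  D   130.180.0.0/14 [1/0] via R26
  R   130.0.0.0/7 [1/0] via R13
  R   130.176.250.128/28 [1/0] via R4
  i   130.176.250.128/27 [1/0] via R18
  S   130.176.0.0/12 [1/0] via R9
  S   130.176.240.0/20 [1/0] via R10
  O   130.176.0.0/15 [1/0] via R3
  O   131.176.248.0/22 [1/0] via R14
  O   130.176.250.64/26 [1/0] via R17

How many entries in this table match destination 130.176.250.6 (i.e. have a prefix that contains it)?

Prefixes containing 130.176.250.6:
  130.0.0.0/7 (130.0.0.0 - 131.255.255.255)
  130.176.0.0/12 (130.176.0.0 - 130.191.255.255)
  130.176.0.0/15 (130.176.0.0 - 130.177.255.255)
  130.176.240.0/20 (130.176.240.0 - 130.176.255.255)
Total matching entries: 4.

4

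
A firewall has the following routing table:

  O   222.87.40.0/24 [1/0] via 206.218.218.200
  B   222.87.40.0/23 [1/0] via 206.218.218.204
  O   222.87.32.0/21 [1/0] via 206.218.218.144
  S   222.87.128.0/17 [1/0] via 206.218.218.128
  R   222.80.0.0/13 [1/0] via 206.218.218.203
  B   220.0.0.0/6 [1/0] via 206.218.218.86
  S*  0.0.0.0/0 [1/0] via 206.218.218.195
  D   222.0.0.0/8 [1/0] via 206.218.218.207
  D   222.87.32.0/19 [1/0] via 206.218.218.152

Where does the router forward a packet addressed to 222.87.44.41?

206.218.218.152

Routes whose prefix contains 222.87.44.41:
  0.0.0.0/0 (default, matches everything) -> 206.218.218.195
  220.0.0.0/6 (220.0.0.0 - 223.255.255.255) -> 206.218.218.86
  222.0.0.0/8 (222.0.0.0 - 222.255.255.255) -> 206.218.218.207
  222.80.0.0/13 (222.80.0.0 - 222.87.255.255) -> 206.218.218.203
  222.87.32.0/19 (222.87.32.0 - 222.87.63.255) -> 206.218.218.152
More-specific entries that do NOT match:
  222.87.40.0/24 (222.87.40.0 - 222.87.40.255) does not contain 222.87.44.41
  222.87.40.0/23 (222.87.40.0 - 222.87.41.255) does not contain 222.87.44.41
  222.87.32.0/21 (222.87.32.0 - 222.87.39.255) does not contain 222.87.44.41
Longest matching prefix is /19 -> next hop 206.218.218.152.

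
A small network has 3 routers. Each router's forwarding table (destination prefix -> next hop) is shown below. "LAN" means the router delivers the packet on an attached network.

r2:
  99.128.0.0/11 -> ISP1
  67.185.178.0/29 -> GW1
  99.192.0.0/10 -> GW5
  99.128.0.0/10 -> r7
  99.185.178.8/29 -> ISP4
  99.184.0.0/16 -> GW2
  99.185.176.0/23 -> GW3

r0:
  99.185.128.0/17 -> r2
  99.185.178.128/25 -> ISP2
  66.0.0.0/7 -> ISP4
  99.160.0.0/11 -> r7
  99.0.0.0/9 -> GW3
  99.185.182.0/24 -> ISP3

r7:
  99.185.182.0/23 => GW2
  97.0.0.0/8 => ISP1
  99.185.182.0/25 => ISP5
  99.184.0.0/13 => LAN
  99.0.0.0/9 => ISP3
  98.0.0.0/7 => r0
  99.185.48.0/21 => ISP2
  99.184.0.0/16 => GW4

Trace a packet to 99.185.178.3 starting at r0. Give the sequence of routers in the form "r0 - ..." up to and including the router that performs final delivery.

r0 - r2 - r7

At r0: longest match for 99.185.178.3 is 99.185.128.0/17 -> r2
At r2: longest match for 99.185.178.3 is 99.128.0.0/10 -> r7
At r7: longest match for 99.185.178.3 is 99.184.0.0/13 -> LAN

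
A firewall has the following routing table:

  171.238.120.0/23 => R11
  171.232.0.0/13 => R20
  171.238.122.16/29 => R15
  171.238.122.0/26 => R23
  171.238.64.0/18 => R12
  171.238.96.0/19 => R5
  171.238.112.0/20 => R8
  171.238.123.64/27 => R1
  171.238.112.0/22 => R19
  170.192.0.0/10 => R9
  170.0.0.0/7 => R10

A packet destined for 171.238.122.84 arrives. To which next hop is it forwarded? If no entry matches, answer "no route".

Routes whose prefix contains 171.238.122.84:
  170.0.0.0/7 (170.0.0.0 - 171.255.255.255) -> R10
  171.232.0.0/13 (171.232.0.0 - 171.239.255.255) -> R20
  171.238.64.0/18 (171.238.64.0 - 171.238.127.255) -> R12
  171.238.96.0/19 (171.238.96.0 - 171.238.127.255) -> R5
  171.238.112.0/20 (171.238.112.0 - 171.238.127.255) -> R8
More-specific entries that do NOT match:
  171.238.122.16/29 (171.238.122.16 - 171.238.122.23) does not contain 171.238.122.84
  171.238.123.64/27 (171.238.123.64 - 171.238.123.95) does not contain 171.238.122.84
  171.238.122.0/26 (171.238.122.0 - 171.238.122.63) does not contain 171.238.122.84
  171.238.120.0/23 (171.238.120.0 - 171.238.121.255) does not contain 171.238.122.84
  171.238.112.0/22 (171.238.112.0 - 171.238.115.255) does not contain 171.238.122.84
Longest matching prefix is /20 -> next hop R8.

R8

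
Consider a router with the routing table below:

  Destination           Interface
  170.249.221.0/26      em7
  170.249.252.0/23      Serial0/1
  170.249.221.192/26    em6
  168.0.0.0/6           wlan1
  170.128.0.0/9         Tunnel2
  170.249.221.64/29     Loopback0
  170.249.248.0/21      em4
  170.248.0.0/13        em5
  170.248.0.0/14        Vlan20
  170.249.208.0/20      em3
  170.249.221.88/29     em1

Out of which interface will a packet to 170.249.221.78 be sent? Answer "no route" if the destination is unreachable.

Routes whose prefix contains 170.249.221.78:
  168.0.0.0/6 (168.0.0.0 - 171.255.255.255) -> wlan1
  170.128.0.0/9 (170.128.0.0 - 170.255.255.255) -> Tunnel2
  170.248.0.0/13 (170.248.0.0 - 170.255.255.255) -> em5
  170.248.0.0/14 (170.248.0.0 - 170.251.255.255) -> Vlan20
  170.249.208.0/20 (170.249.208.0 - 170.249.223.255) -> em3
More-specific entries that do NOT match:
  170.249.221.64/29 (170.249.221.64 - 170.249.221.71) does not contain 170.249.221.78
  170.249.221.88/29 (170.249.221.88 - 170.249.221.95) does not contain 170.249.221.78
  170.249.221.0/26 (170.249.221.0 - 170.249.221.63) does not contain 170.249.221.78
  170.249.221.192/26 (170.249.221.192 - 170.249.221.255) does not contain 170.249.221.78
  170.249.252.0/23 (170.249.252.0 - 170.249.253.255) does not contain 170.249.221.78
  170.249.248.0/21 (170.249.248.0 - 170.249.255.255) does not contain 170.249.221.78
Longest matching prefix is /20 -> interface em3.

em3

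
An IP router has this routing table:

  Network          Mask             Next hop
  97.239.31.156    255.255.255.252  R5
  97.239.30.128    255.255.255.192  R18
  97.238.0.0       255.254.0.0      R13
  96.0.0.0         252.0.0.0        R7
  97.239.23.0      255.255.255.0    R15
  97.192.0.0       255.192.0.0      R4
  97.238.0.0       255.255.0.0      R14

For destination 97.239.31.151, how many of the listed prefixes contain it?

3

Prefixes containing 97.239.31.151:
  96.0.0.0/6 (96.0.0.0 - 99.255.255.255)
  97.192.0.0/10 (97.192.0.0 - 97.255.255.255)
  97.238.0.0/15 (97.238.0.0 - 97.239.255.255)
Total matching entries: 3.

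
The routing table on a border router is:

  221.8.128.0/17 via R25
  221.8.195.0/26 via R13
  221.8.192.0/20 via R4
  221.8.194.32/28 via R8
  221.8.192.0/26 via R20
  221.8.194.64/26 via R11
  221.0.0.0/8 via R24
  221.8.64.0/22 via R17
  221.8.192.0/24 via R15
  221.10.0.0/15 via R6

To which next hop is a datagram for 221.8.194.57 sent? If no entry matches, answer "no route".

Routes whose prefix contains 221.8.194.57:
  221.0.0.0/8 (221.0.0.0 - 221.255.255.255) -> R24
  221.8.128.0/17 (221.8.128.0 - 221.8.255.255) -> R25
  221.8.192.0/20 (221.8.192.0 - 221.8.207.255) -> R4
More-specific entries that do NOT match:
  221.8.194.32/28 (221.8.194.32 - 221.8.194.47) does not contain 221.8.194.57
  221.8.195.0/26 (221.8.195.0 - 221.8.195.63) does not contain 221.8.194.57
  221.8.192.0/26 (221.8.192.0 - 221.8.192.63) does not contain 221.8.194.57
  221.8.194.64/26 (221.8.194.64 - 221.8.194.127) does not contain 221.8.194.57
  221.8.192.0/24 (221.8.192.0 - 221.8.192.255) does not contain 221.8.194.57
  221.8.64.0/22 (221.8.64.0 - 221.8.67.255) does not contain 221.8.194.57
Longest matching prefix is /20 -> next hop R4.

R4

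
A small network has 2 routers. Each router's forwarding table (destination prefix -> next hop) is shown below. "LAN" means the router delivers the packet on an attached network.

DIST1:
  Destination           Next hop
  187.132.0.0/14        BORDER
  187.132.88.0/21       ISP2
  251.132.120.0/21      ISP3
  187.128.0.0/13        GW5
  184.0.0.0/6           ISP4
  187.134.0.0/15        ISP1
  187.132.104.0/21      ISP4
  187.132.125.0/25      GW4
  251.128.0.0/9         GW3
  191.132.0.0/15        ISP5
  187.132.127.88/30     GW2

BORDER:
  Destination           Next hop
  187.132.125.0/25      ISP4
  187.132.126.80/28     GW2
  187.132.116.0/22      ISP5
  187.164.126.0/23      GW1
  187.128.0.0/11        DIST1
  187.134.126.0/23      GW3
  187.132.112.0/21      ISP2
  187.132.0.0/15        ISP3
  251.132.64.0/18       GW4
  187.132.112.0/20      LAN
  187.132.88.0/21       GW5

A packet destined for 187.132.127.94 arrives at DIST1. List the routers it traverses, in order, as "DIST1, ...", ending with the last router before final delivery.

At DIST1: longest match for 187.132.127.94 is 187.132.0.0/14 -> BORDER
At BORDER: longest match for 187.132.127.94 is 187.132.112.0/20 -> LAN

DIST1, BORDER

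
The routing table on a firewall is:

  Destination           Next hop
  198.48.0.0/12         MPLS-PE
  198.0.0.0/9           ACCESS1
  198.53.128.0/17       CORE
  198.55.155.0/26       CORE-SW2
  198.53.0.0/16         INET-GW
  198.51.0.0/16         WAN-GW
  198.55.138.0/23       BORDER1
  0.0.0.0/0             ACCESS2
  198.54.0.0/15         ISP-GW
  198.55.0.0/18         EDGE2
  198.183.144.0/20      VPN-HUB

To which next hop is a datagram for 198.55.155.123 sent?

Routes whose prefix contains 198.55.155.123:
  0.0.0.0/0 (default, matches everything) -> ACCESS2
  198.0.0.0/9 (198.0.0.0 - 198.127.255.255) -> ACCESS1
  198.48.0.0/12 (198.48.0.0 - 198.63.255.255) -> MPLS-PE
  198.54.0.0/15 (198.54.0.0 - 198.55.255.255) -> ISP-GW
More-specific entries that do NOT match:
  198.55.155.0/26 (198.55.155.0 - 198.55.155.63) does not contain 198.55.155.123
  198.55.138.0/23 (198.55.138.0 - 198.55.139.255) does not contain 198.55.155.123
  198.183.144.0/20 (198.183.144.0 - 198.183.159.255) does not contain 198.55.155.123
  198.55.0.0/18 (198.55.0.0 - 198.55.63.255) does not contain 198.55.155.123
  198.53.128.0/17 (198.53.128.0 - 198.53.255.255) does not contain 198.55.155.123
  198.53.0.0/16 (198.53.0.0 - 198.53.255.255) does not contain 198.55.155.123
  198.51.0.0/16 (198.51.0.0 - 198.51.255.255) does not contain 198.55.155.123
Longest matching prefix is /15 -> next hop ISP-GW.

ISP-GW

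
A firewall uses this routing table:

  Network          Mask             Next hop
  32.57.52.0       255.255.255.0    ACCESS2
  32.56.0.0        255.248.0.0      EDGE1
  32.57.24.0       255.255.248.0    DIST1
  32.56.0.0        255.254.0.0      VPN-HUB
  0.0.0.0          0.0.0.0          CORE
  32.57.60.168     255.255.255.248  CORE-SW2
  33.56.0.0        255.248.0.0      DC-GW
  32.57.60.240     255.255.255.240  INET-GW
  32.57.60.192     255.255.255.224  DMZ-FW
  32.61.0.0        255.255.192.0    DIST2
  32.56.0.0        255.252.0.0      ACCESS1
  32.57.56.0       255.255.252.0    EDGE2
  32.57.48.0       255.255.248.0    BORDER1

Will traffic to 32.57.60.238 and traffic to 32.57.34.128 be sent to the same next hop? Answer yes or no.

32.57.60.238: longest match 32.56.0.0/15 -> VPN-HUB
32.57.34.128: longest match 32.56.0.0/15 -> VPN-HUB

yes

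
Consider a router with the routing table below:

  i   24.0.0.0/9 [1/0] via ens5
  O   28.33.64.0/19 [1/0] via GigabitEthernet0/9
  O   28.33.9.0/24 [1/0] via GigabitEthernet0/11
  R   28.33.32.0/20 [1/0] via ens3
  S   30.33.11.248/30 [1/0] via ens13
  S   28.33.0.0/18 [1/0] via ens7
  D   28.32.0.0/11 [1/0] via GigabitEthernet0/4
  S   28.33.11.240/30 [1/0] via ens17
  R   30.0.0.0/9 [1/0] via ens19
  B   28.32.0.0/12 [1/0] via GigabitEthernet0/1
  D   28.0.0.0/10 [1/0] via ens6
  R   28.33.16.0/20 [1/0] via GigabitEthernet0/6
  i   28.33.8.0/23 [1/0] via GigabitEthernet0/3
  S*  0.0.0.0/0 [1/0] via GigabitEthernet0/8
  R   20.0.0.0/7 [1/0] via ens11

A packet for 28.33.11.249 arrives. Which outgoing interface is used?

ens7

Routes whose prefix contains 28.33.11.249:
  0.0.0.0/0 (default, matches everything) -> GigabitEthernet0/8
  28.0.0.0/10 (28.0.0.0 - 28.63.255.255) -> ens6
  28.32.0.0/11 (28.32.0.0 - 28.63.255.255) -> GigabitEthernet0/4
  28.32.0.0/12 (28.32.0.0 - 28.47.255.255) -> GigabitEthernet0/1
  28.33.0.0/18 (28.33.0.0 - 28.33.63.255) -> ens7
More-specific entries that do NOT match:
  30.33.11.248/30 (30.33.11.248 - 30.33.11.251) does not contain 28.33.11.249
  28.33.11.240/30 (28.33.11.240 - 28.33.11.243) does not contain 28.33.11.249
  28.33.9.0/24 (28.33.9.0 - 28.33.9.255) does not contain 28.33.11.249
  28.33.8.0/23 (28.33.8.0 - 28.33.9.255) does not contain 28.33.11.249
  28.33.32.0/20 (28.33.32.0 - 28.33.47.255) does not contain 28.33.11.249
  28.33.16.0/20 (28.33.16.0 - 28.33.31.255) does not contain 28.33.11.249
  28.33.64.0/19 (28.33.64.0 - 28.33.95.255) does not contain 28.33.11.249
Longest matching prefix is /18 -> interface ens7.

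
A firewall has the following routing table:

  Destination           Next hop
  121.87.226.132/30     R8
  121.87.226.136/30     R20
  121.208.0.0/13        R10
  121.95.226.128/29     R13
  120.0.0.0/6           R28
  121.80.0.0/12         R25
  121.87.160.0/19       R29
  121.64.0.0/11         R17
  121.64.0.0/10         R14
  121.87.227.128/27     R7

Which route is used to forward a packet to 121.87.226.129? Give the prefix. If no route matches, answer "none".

Entries matching 121.87.226.129:
  120.0.0.0/6 (120.0.0.0 - 123.255.255.255)
  121.64.0.0/10 (121.64.0.0 - 121.127.255.255)
  121.64.0.0/11 (121.64.0.0 - 121.95.255.255)
  121.80.0.0/12 (121.80.0.0 - 121.95.255.255)
Most specific is 121.80.0.0/12.

121.80.0.0/12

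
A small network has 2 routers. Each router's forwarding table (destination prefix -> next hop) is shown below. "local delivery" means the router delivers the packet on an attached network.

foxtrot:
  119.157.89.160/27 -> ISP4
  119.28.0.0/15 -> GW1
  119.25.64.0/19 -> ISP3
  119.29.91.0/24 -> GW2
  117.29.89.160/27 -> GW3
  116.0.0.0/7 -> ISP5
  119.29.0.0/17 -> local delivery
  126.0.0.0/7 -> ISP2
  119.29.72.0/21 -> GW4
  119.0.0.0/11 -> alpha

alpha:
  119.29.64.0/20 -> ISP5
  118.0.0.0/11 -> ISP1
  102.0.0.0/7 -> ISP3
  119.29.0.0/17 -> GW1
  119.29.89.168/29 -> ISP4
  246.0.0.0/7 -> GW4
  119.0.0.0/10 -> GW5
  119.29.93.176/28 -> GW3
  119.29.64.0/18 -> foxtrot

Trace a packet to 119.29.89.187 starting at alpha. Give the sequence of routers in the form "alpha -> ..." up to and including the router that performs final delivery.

alpha -> foxtrot

At alpha: longest match for 119.29.89.187 is 119.29.64.0/18 -> foxtrot
At foxtrot: longest match for 119.29.89.187 is 119.29.0.0/17 -> local delivery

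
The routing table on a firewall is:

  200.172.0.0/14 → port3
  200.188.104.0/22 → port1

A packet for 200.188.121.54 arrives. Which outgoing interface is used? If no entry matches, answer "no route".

no route

No entry's prefix contains 200.188.121.54; there is no default route.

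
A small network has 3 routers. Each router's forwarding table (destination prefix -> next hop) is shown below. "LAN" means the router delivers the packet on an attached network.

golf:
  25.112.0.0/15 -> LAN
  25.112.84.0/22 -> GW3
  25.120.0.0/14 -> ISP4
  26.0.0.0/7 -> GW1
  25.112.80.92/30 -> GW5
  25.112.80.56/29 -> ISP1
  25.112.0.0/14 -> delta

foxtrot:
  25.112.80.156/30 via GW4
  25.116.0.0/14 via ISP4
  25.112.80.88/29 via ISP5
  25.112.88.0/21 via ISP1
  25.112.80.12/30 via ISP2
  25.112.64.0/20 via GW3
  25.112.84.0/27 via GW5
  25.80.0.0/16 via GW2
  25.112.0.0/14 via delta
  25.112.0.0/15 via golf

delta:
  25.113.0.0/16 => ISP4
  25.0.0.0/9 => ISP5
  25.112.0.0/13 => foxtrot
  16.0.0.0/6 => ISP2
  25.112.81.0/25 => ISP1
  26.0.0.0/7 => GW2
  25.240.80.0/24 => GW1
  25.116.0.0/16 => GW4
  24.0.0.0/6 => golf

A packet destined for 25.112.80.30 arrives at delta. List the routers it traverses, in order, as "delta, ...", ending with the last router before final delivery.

delta, foxtrot, golf

At delta: longest match for 25.112.80.30 is 25.112.0.0/13 -> foxtrot
At foxtrot: longest match for 25.112.80.30 is 25.112.0.0/15 -> golf
At golf: longest match for 25.112.80.30 is 25.112.0.0/15 -> LAN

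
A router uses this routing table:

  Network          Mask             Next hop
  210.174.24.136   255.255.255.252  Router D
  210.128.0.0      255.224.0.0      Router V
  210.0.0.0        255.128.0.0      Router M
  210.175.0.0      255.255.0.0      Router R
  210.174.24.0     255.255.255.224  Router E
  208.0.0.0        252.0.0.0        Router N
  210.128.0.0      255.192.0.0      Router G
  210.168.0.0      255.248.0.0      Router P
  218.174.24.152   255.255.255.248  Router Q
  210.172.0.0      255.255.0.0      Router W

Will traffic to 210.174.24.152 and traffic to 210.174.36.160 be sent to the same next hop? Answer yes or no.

yes

210.174.24.152: longest match 210.168.0.0/13 -> Router P
210.174.36.160: longest match 210.168.0.0/13 -> Router P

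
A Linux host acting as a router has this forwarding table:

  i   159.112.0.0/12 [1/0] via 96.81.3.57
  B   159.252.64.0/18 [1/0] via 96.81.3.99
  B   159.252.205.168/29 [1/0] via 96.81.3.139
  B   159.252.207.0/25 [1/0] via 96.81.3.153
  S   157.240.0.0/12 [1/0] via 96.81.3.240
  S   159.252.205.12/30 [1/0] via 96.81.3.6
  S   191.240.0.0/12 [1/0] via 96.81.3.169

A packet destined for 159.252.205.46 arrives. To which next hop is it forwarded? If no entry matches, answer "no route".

no route

No entry's prefix contains 159.252.205.46; there is no default route.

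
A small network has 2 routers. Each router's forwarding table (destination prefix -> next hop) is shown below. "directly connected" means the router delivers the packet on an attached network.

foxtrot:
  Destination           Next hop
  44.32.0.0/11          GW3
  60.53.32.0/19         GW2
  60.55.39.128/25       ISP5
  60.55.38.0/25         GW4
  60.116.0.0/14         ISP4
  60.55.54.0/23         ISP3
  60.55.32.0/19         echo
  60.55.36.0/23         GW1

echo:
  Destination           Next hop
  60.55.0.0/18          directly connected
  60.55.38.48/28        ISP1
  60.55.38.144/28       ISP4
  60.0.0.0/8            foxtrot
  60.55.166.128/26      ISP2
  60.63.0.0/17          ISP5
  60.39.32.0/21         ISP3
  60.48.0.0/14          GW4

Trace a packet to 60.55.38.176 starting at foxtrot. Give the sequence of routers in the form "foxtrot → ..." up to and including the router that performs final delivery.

foxtrot → echo

At foxtrot: longest match for 60.55.38.176 is 60.55.32.0/19 -> echo
At echo: longest match for 60.55.38.176 is 60.55.0.0/18 -> directly connected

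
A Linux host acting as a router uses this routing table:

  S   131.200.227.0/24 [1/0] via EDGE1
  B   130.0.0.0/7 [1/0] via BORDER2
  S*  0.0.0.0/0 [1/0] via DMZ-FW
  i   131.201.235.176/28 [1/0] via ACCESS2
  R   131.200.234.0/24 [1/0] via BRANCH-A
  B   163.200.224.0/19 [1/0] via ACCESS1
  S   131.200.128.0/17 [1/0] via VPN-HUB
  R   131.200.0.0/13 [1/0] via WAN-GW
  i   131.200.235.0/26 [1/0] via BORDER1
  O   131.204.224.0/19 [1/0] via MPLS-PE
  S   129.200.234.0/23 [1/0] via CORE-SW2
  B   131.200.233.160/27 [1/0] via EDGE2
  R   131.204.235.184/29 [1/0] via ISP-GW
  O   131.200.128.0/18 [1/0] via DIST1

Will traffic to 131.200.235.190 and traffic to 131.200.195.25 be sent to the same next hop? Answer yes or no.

131.200.235.190: longest match 131.200.128.0/17 -> VPN-HUB
131.200.195.25: longest match 131.200.128.0/17 -> VPN-HUB

yes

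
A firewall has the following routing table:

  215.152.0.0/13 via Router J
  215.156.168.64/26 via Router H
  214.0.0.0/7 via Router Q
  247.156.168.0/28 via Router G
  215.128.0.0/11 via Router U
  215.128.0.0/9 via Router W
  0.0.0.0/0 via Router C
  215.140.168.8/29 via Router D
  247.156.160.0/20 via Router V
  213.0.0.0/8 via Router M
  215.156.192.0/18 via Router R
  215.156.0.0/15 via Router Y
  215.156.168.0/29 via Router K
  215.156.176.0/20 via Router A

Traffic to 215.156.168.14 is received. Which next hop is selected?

Router Y

Routes whose prefix contains 215.156.168.14:
  0.0.0.0/0 (default, matches everything) -> Router C
  214.0.0.0/7 (214.0.0.0 - 215.255.255.255) -> Router Q
  215.128.0.0/9 (215.128.0.0 - 215.255.255.255) -> Router W
  215.128.0.0/11 (215.128.0.0 - 215.159.255.255) -> Router U
  215.152.0.0/13 (215.152.0.0 - 215.159.255.255) -> Router J
  215.156.0.0/15 (215.156.0.0 - 215.157.255.255) -> Router Y
More-specific entries that do NOT match:
  215.140.168.8/29 (215.140.168.8 - 215.140.168.15) does not contain 215.156.168.14
  215.156.168.0/29 (215.156.168.0 - 215.156.168.7) does not contain 215.156.168.14
  247.156.168.0/28 (247.156.168.0 - 247.156.168.15) does not contain 215.156.168.14
  215.156.168.64/26 (215.156.168.64 - 215.156.168.127) does not contain 215.156.168.14
  247.156.160.0/20 (247.156.160.0 - 247.156.175.255) does not contain 215.156.168.14
  215.156.176.0/20 (215.156.176.0 - 215.156.191.255) does not contain 215.156.168.14
  215.156.192.0/18 (215.156.192.0 - 215.156.255.255) does not contain 215.156.168.14
Longest matching prefix is /15 -> next hop Router Y.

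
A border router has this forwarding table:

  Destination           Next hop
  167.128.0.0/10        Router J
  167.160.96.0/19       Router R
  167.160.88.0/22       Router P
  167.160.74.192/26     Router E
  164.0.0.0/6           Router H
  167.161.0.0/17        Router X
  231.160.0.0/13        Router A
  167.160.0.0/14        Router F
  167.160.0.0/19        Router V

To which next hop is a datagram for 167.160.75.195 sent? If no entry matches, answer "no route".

Router F

Routes whose prefix contains 167.160.75.195:
  164.0.0.0/6 (164.0.0.0 - 167.255.255.255) -> Router H
  167.128.0.0/10 (167.128.0.0 - 167.191.255.255) -> Router J
  167.160.0.0/14 (167.160.0.0 - 167.163.255.255) -> Router F
More-specific entries that do NOT match:
  167.160.74.192/26 (167.160.74.192 - 167.160.74.255) does not contain 167.160.75.195
  167.160.88.0/22 (167.160.88.0 - 167.160.91.255) does not contain 167.160.75.195
  167.160.96.0/19 (167.160.96.0 - 167.160.127.255) does not contain 167.160.75.195
  167.160.0.0/19 (167.160.0.0 - 167.160.31.255) does not contain 167.160.75.195
  167.161.0.0/17 (167.161.0.0 - 167.161.127.255) does not contain 167.160.75.195
Longest matching prefix is /14 -> next hop Router F.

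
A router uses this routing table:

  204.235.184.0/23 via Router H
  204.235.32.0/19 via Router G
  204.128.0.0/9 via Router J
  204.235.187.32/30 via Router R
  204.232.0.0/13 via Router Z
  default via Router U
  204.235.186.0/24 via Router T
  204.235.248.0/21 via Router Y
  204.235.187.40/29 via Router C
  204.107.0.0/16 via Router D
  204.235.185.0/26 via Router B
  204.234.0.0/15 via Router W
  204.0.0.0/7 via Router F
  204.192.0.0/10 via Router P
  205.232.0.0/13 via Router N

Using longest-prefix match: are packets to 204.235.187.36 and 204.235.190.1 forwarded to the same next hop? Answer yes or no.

204.235.187.36: longest match 204.234.0.0/15 -> Router W
204.235.190.1: longest match 204.234.0.0/15 -> Router W

yes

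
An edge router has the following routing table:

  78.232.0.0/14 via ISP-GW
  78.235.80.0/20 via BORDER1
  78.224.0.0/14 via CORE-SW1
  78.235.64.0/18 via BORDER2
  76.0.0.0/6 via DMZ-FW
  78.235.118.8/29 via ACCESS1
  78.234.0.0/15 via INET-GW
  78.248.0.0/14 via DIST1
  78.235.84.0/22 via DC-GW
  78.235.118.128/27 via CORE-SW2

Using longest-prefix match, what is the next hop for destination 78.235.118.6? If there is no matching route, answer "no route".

BORDER2

Routes whose prefix contains 78.235.118.6:
  76.0.0.0/6 (76.0.0.0 - 79.255.255.255) -> DMZ-FW
  78.232.0.0/14 (78.232.0.0 - 78.235.255.255) -> ISP-GW
  78.234.0.0/15 (78.234.0.0 - 78.235.255.255) -> INET-GW
  78.235.64.0/18 (78.235.64.0 - 78.235.127.255) -> BORDER2
More-specific entries that do NOT match:
  78.235.118.8/29 (78.235.118.8 - 78.235.118.15) does not contain 78.235.118.6
  78.235.118.128/27 (78.235.118.128 - 78.235.118.159) does not contain 78.235.118.6
  78.235.84.0/22 (78.235.84.0 - 78.235.87.255) does not contain 78.235.118.6
  78.235.80.0/20 (78.235.80.0 - 78.235.95.255) does not contain 78.235.118.6
Longest matching prefix is /18 -> next hop BORDER2.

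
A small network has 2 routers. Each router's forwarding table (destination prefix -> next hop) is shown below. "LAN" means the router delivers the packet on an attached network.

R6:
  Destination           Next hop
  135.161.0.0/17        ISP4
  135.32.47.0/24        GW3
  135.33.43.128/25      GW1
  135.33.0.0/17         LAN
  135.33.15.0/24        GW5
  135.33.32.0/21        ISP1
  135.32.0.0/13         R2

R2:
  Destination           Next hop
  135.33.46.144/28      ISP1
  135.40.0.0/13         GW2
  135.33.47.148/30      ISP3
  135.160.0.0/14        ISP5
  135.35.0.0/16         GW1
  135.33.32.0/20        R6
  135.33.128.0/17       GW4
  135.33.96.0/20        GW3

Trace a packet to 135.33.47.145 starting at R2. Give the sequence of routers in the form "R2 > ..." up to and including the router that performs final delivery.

R2 > R6

At R2: longest match for 135.33.47.145 is 135.33.32.0/20 -> R6
At R6: longest match for 135.33.47.145 is 135.33.0.0/17 -> LAN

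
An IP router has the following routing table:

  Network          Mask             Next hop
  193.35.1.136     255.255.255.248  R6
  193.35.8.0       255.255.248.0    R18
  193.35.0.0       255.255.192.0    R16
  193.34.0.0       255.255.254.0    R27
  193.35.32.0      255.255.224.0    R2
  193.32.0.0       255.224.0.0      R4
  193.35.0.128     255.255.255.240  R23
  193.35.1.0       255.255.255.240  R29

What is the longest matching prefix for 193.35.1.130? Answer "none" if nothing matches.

Entries matching 193.35.1.130:
  193.32.0.0/11 (193.32.0.0 - 193.63.255.255)
  193.35.0.0/18 (193.35.0.0 - 193.35.63.255)
Most specific is 193.35.0.0/18.

193.35.0.0/18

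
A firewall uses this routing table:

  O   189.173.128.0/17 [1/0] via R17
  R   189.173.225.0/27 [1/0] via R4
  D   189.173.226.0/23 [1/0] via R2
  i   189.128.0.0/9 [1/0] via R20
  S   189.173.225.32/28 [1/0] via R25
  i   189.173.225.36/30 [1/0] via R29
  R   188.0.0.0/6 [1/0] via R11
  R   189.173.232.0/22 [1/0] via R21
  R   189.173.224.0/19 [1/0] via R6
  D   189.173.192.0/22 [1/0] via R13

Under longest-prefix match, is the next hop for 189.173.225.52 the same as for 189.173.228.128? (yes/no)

yes

189.173.225.52: longest match 189.173.224.0/19 -> R6
189.173.228.128: longest match 189.173.224.0/19 -> R6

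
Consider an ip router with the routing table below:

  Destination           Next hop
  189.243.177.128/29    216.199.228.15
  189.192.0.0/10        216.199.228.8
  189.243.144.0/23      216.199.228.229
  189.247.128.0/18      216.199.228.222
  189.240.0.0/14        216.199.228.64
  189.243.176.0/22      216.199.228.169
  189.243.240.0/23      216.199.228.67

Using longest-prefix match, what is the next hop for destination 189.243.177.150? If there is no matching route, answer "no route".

216.199.228.169

Routes whose prefix contains 189.243.177.150:
  189.192.0.0/10 (189.192.0.0 - 189.255.255.255) -> 216.199.228.8
  189.240.0.0/14 (189.240.0.0 - 189.243.255.255) -> 216.199.228.64
  189.243.176.0/22 (189.243.176.0 - 189.243.179.255) -> 216.199.228.169
More-specific entries that do NOT match:
  189.243.177.128/29 (189.243.177.128 - 189.243.177.135) does not contain 189.243.177.150
  189.243.144.0/23 (189.243.144.0 - 189.243.145.255) does not contain 189.243.177.150
  189.243.240.0/23 (189.243.240.0 - 189.243.241.255) does not contain 189.243.177.150
Longest matching prefix is /22 -> next hop 216.199.228.169.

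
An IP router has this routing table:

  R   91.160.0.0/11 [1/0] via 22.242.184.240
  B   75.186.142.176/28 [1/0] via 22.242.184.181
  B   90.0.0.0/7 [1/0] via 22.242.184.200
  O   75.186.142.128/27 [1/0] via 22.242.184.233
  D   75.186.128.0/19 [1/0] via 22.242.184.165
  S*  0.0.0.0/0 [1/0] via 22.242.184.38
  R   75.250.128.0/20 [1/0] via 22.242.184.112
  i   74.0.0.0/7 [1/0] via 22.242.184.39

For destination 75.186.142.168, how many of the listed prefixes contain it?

Prefixes containing 75.186.142.168:
  0.0.0.0/0 (default, matches everything)
  74.0.0.0/7 (74.0.0.0 - 75.255.255.255)
  75.186.128.0/19 (75.186.128.0 - 75.186.159.255)
Total matching entries: 3.

3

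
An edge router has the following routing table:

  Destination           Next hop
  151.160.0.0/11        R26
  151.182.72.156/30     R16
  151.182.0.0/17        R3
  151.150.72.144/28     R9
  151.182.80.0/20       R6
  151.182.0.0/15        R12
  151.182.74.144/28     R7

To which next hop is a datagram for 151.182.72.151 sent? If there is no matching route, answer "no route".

Routes whose prefix contains 151.182.72.151:
  151.160.0.0/11 (151.160.0.0 - 151.191.255.255) -> R26
  151.182.0.0/15 (151.182.0.0 - 151.183.255.255) -> R12
  151.182.0.0/17 (151.182.0.0 - 151.182.127.255) -> R3
More-specific entries that do NOT match:
  151.182.72.156/30 (151.182.72.156 - 151.182.72.159) does not contain 151.182.72.151
  151.150.72.144/28 (151.150.72.144 - 151.150.72.159) does not contain 151.182.72.151
  151.182.74.144/28 (151.182.74.144 - 151.182.74.159) does not contain 151.182.72.151
  151.182.80.0/20 (151.182.80.0 - 151.182.95.255) does not contain 151.182.72.151
Longest matching prefix is /17 -> next hop R3.

R3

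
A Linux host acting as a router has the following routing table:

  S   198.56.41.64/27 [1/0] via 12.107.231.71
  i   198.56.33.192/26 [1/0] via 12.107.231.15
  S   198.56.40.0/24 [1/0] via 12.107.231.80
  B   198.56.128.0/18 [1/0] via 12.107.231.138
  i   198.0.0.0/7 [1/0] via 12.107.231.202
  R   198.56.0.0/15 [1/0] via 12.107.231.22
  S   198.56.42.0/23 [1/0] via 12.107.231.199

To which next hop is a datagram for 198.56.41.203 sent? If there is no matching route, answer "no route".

12.107.231.22

Routes whose prefix contains 198.56.41.203:
  198.0.0.0/7 (198.0.0.0 - 199.255.255.255) -> 12.107.231.202
  198.56.0.0/15 (198.56.0.0 - 198.57.255.255) -> 12.107.231.22
More-specific entries that do NOT match:
  198.56.41.64/27 (198.56.41.64 - 198.56.41.95) does not contain 198.56.41.203
  198.56.33.192/26 (198.56.33.192 - 198.56.33.255) does not contain 198.56.41.203
  198.56.40.0/24 (198.56.40.0 - 198.56.40.255) does not contain 198.56.41.203
  198.56.42.0/23 (198.56.42.0 - 198.56.43.255) does not contain 198.56.41.203
  198.56.128.0/18 (198.56.128.0 - 198.56.191.255) does not contain 198.56.41.203
Longest matching prefix is /15 -> next hop 12.107.231.22.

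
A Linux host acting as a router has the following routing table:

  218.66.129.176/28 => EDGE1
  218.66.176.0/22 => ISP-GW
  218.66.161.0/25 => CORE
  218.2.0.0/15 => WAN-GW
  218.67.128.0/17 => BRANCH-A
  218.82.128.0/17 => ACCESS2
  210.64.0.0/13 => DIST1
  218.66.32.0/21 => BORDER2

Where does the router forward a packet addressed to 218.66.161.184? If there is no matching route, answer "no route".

No entry's prefix contains 218.66.161.184; there is no default route.

no route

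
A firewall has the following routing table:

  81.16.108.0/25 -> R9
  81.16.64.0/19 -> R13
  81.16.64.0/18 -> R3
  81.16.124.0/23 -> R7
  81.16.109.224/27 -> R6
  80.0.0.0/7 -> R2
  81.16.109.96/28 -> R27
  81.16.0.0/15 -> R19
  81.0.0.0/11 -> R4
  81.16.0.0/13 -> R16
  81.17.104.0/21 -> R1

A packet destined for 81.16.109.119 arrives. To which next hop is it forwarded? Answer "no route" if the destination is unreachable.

R3

Routes whose prefix contains 81.16.109.119:
  80.0.0.0/7 (80.0.0.0 - 81.255.255.255) -> R2
  81.0.0.0/11 (81.0.0.0 - 81.31.255.255) -> R4
  81.16.0.0/13 (81.16.0.0 - 81.23.255.255) -> R16
  81.16.0.0/15 (81.16.0.0 - 81.17.255.255) -> R19
  81.16.64.0/18 (81.16.64.0 - 81.16.127.255) -> R3
More-specific entries that do NOT match:
  81.16.109.96/28 (81.16.109.96 - 81.16.109.111) does not contain 81.16.109.119
  81.16.109.224/27 (81.16.109.224 - 81.16.109.255) does not contain 81.16.109.119
  81.16.108.0/25 (81.16.108.0 - 81.16.108.127) does not contain 81.16.109.119
  81.16.124.0/23 (81.16.124.0 - 81.16.125.255) does not contain 81.16.109.119
  81.17.104.0/21 (81.17.104.0 - 81.17.111.255) does not contain 81.16.109.119
  81.16.64.0/19 (81.16.64.0 - 81.16.95.255) does not contain 81.16.109.119
Longest matching prefix is /18 -> next hop R3.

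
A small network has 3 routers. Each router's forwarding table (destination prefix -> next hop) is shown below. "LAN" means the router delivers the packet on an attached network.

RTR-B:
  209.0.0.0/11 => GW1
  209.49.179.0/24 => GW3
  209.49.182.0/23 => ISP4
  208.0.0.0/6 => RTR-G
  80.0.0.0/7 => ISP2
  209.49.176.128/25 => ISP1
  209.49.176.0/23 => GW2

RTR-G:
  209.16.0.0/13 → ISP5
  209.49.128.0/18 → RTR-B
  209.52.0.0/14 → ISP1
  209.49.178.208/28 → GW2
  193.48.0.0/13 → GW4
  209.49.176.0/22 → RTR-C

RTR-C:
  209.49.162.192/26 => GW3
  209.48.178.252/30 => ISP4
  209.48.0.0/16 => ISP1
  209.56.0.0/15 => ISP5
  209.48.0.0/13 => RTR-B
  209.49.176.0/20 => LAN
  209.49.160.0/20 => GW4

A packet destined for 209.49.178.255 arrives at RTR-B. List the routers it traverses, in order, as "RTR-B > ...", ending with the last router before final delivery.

RTR-B > RTR-G > RTR-C

At RTR-B: longest match for 209.49.178.255 is 208.0.0.0/6 -> RTR-G
At RTR-G: longest match for 209.49.178.255 is 209.49.176.0/22 -> RTR-C
At RTR-C: longest match for 209.49.178.255 is 209.49.176.0/20 -> LAN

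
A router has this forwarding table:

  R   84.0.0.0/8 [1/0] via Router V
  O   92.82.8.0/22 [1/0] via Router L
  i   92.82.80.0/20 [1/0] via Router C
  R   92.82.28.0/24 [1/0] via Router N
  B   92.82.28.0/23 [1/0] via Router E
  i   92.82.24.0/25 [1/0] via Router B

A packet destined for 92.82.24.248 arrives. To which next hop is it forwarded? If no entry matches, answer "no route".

No entry's prefix contains 92.82.24.248; there is no default route.

no route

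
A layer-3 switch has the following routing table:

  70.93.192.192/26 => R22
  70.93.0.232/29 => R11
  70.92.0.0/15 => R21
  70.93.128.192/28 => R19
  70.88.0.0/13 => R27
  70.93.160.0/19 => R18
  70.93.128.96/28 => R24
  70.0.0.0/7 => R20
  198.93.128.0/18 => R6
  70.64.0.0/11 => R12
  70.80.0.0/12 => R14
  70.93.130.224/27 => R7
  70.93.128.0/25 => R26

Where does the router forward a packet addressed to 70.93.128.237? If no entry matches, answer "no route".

Routes whose prefix contains 70.93.128.237:
  70.0.0.0/7 (70.0.0.0 - 71.255.255.255) -> R20
  70.64.0.0/11 (70.64.0.0 - 70.95.255.255) -> R12
  70.80.0.0/12 (70.80.0.0 - 70.95.255.255) -> R14
  70.88.0.0/13 (70.88.0.0 - 70.95.255.255) -> R27
  70.92.0.0/15 (70.92.0.0 - 70.93.255.255) -> R21
More-specific entries that do NOT match:
  70.93.0.232/29 (70.93.0.232 - 70.93.0.239) does not contain 70.93.128.237
  70.93.128.192/28 (70.93.128.192 - 70.93.128.207) does not contain 70.93.128.237
  70.93.128.96/28 (70.93.128.96 - 70.93.128.111) does not contain 70.93.128.237
  70.93.130.224/27 (70.93.130.224 - 70.93.130.255) does not contain 70.93.128.237
  70.93.192.192/26 (70.93.192.192 - 70.93.192.255) does not contain 70.93.128.237
  70.93.128.0/25 (70.93.128.0 - 70.93.128.127) does not contain 70.93.128.237
  70.93.160.0/19 (70.93.160.0 - 70.93.191.255) does not contain 70.93.128.237
  198.93.128.0/18 (198.93.128.0 - 198.93.191.255) does not contain 70.93.128.237
Longest matching prefix is /15 -> next hop R21.

R21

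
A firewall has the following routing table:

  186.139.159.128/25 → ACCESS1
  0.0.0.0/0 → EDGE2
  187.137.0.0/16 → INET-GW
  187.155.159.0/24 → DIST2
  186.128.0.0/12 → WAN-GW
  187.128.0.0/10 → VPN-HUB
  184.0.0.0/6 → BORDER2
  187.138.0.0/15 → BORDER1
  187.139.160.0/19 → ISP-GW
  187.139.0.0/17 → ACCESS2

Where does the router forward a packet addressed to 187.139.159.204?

BORDER1

Routes whose prefix contains 187.139.159.204:
  0.0.0.0/0 (default, matches everything) -> EDGE2
  184.0.0.0/6 (184.0.0.0 - 187.255.255.255) -> BORDER2
  187.128.0.0/10 (187.128.0.0 - 187.191.255.255) -> VPN-HUB
  187.138.0.0/15 (187.138.0.0 - 187.139.255.255) -> BORDER1
More-specific entries that do NOT match:
  186.139.159.128/25 (186.139.159.128 - 186.139.159.255) does not contain 187.139.159.204
  187.155.159.0/24 (187.155.159.0 - 187.155.159.255) does not contain 187.139.159.204
  187.139.160.0/19 (187.139.160.0 - 187.139.191.255) does not contain 187.139.159.204
  187.139.0.0/17 (187.139.0.0 - 187.139.127.255) does not contain 187.139.159.204
  187.137.0.0/16 (187.137.0.0 - 187.137.255.255) does not contain 187.139.159.204
Longest matching prefix is /15 -> next hop BORDER1.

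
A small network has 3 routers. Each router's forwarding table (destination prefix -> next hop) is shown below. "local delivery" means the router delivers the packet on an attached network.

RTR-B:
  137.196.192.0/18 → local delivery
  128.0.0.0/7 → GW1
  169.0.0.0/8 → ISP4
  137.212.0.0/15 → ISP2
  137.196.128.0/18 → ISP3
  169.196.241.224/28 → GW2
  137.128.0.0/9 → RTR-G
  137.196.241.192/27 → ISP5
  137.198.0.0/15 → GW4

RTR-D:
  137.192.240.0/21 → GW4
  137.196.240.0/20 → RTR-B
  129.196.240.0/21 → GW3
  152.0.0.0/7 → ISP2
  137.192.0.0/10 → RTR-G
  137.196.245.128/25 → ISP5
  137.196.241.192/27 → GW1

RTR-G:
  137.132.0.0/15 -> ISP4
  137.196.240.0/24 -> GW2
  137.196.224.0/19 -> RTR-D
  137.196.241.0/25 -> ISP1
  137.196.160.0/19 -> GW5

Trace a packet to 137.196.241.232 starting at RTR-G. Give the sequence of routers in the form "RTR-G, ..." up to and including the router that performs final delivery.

At RTR-G: longest match for 137.196.241.232 is 137.196.224.0/19 -> RTR-D
At RTR-D: longest match for 137.196.241.232 is 137.196.240.0/20 -> RTR-B
At RTR-B: longest match for 137.196.241.232 is 137.196.192.0/18 -> local delivery

RTR-G, RTR-D, RTR-B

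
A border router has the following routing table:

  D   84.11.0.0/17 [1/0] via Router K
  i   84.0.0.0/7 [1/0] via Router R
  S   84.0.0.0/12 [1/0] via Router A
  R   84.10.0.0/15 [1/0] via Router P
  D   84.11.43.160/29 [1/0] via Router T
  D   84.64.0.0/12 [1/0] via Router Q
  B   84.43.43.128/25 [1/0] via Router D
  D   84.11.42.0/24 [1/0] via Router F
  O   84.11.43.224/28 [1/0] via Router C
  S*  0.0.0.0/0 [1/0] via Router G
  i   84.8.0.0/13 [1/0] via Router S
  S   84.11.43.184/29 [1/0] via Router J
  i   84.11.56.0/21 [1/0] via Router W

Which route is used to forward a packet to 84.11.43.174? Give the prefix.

84.11.0.0/17

Entries matching 84.11.43.174:
  0.0.0.0/0 (default, matches everything)
  84.0.0.0/7 (84.0.0.0 - 85.255.255.255)
  84.0.0.0/12 (84.0.0.0 - 84.15.255.255)
  84.8.0.0/13 (84.8.0.0 - 84.15.255.255)
  84.10.0.0/15 (84.10.0.0 - 84.11.255.255)
  84.11.0.0/17 (84.11.0.0 - 84.11.127.255)
Most specific is 84.11.0.0/17.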